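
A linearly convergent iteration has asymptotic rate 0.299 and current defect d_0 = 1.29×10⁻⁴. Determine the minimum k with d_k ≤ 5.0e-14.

18

After k steps, d_k ≈ 1.29×10⁻⁴·0.299^k.
Need 0.299^k ≤ 5.0e-14/1.29×10⁻⁴ = 3.87597e-10.
k ≥ ln(3.87597e-10)/ln(0.299) = -21.6711/-1.20731 = 17.950.
Smallest integer k = 18.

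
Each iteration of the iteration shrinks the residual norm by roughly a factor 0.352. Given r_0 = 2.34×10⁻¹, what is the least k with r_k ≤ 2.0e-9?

After k steps, r_k ≈ 2.34×10⁻¹·0.352^k.
Need 0.352^k ≤ 2.0e-9/2.34×10⁻¹ = 8.54701e-09.
k ≥ ln(8.54701e-09)/ln(0.352) = -18.5777/-1.04412 = 17.793.
Smallest integer k = 18.

18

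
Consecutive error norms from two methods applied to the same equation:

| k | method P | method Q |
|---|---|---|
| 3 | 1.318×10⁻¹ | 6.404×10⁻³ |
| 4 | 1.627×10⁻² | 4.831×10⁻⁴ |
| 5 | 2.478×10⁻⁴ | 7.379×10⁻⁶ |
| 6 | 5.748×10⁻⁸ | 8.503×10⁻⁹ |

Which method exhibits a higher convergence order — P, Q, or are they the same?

P

Method P: p ≈ ln(5.748×10⁻⁸/2.478×10⁻⁴)/ln(2.478×10⁻⁴/1.627×10⁻²) ≈ 2.00.
Method Q: p ≈ ln(8.503×10⁻⁹/7.379×10⁻⁶)/ln(7.379×10⁻⁶/4.831×10⁻⁴) ≈ 1.62.
Method P has the higher order (≈2.0 vs ≈1.6).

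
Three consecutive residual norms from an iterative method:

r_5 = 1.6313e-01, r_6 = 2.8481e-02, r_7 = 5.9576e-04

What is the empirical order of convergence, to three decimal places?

2.216

p ≈ ln(r_7/r_6) / ln(r_6/r_5)
  = ln(5.9576e-04/2.8481e-02) / ln(2.8481e-02/1.6313e-01)
  = ln(0.0209178) / ln(0.174591)
  = -3.867155 / -1.745309 ≈ 2.215742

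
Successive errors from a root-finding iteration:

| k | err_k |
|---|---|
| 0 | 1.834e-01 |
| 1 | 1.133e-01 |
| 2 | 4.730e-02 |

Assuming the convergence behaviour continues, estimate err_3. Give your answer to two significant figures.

9.7e-3

First estimate the order: p ≈ ln(err_2/err_1) / ln(err_1/err_0) = ln(4.730e-02/1.133e-01)/ln(1.133e-01/1.834e-01) = ln(0.417476)/ln(0.617775) ≈ 1.8137.
Then err_3 ≈ err_2·(err_2/err_1)^p = 4.730e-02·(0.417476)^1.8137 = 4.730e-02·0.205088 ≈ 0.009701.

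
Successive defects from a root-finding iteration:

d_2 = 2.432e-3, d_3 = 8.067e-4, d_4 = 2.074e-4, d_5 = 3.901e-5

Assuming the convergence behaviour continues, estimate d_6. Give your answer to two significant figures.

First estimate the order: p ≈ ln(d_5/d_4) / ln(d_4/d_3) = ln(3.901e-5/2.074e-4)/ln(2.074e-4/8.067e-4) = ln(0.188091)/ln(0.257097) ≈ 1.2301.
Then d_6 ≈ d_5·(d_5/d_4)^p = 3.901e-5·(0.188091)^1.2301 = 3.901e-5·0.128056 ≈ 4.995e-06.

5.0e-6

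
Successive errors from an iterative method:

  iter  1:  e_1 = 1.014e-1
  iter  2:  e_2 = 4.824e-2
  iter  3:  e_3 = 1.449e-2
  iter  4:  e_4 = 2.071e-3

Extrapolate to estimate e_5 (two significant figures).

8.9e-5

First estimate the order: p ≈ ln(e_4/e_3) / ln(e_3/e_2) = ln(2.071e-3/1.449e-2)/ln(1.449e-2/4.824e-2) = ln(0.142926)/ln(0.300373) ≈ 1.6175.
Then e_5 ≈ e_4·(e_4/e_3)^p = 2.071e-3·(0.142926)^1.6175 = 2.071e-3·0.0429925 ≈ 8.904e-05.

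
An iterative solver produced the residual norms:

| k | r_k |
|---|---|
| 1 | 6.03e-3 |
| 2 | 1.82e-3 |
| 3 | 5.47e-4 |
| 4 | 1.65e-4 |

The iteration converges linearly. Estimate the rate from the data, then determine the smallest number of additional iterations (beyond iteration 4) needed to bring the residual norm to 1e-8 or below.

Rate ρ ≈ r_4/r_3 = 1.65e-4/5.47e-4 = 0.3016.
After j more steps, r_{4+j} ≈ 1.65e-4·ρ^j; need ρ^j ≤ 1e-8/1.65e-4 = 6.06061e-05.
j ≥ ln(6.06061e-05)/ln(0.3016) = -9.7111/-1.19865 = 8.102.
So 9 more iterations are needed.

9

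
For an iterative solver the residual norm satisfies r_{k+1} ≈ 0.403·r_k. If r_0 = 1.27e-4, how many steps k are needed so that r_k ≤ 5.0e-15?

After k steps, r_k ≈ 1.27e-4·0.403^k.
Need 0.403^k ≤ 5.0e-15/1.27e-4 = 3.93701e-11.
k ≥ ln(3.93701e-11)/ln(0.403) = -23.9580/-0.90882 = 26.362.
Smallest integer k = 27.

27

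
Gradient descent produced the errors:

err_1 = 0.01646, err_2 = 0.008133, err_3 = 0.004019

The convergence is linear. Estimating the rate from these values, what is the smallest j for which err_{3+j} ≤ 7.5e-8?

Rate ρ ≈ err_3/err_2 = 0.004019/0.008133 = 0.4942.
After j more steps, err_{3+j} ≈ 0.004019·ρ^j; need ρ^j ≤ 7.5e-8/0.004019 = 1.86614e-05.
j ≥ ln(1.86614e-05)/ln(0.4942) = -10.8891/-0.70481 = 15.450.
So 16 more iterations are needed.

16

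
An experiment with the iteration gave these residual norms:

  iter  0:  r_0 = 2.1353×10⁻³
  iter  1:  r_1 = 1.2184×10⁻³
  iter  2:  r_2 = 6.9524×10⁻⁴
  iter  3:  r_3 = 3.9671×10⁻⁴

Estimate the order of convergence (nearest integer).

Consecutive ratios: r_3/r_2 = 3.9671×10⁻⁴/6.9524×10⁻⁴ = 0.570609, r_2/r_1 = 6.9524×10⁻⁴/1.2184×10⁻³ = 0.570617.
p ≈ ln(0.570609)/ln(0.570617) = -0.5611/-0.5610 ≈ 1.00.
So the convergence is linear (order 1).

1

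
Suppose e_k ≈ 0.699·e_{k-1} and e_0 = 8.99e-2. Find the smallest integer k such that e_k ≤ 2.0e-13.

75

After k steps, e_k ≈ 8.99e-2·0.699^k.
Need 0.699^k ≤ 2.0e-13/8.99e-2 = 2.22469e-12.
k ≥ ln(2.22469e-12)/ln(0.699) = -26.8314/-0.35810 = 74.927.
Smallest integer k = 75.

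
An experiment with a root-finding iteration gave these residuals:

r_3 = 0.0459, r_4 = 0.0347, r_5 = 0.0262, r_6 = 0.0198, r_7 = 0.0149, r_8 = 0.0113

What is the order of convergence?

1

Consecutive ratios: r_8/r_7 = 0.0113/0.0149 = 0.758389, r_7/r_6 = 0.0149/0.0198 = 0.752525.
p ≈ ln(0.758389)/ln(0.752525) = -0.2766/-0.2843 ≈ 0.97.
So the convergence is linear (order 1).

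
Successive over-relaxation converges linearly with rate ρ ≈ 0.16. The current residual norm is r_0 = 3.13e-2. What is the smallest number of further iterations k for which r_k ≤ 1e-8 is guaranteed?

After k steps, r_k ≈ 3.13e-2·0.16^k.
Need 0.16^k ≤ 1e-8/3.13e-2 = 3.19489e-07.
k ≥ ln(3.19489e-07)/ln(0.16) = -14.9565/-1.83258 = 8.161.
Smallest integer k = 9.

9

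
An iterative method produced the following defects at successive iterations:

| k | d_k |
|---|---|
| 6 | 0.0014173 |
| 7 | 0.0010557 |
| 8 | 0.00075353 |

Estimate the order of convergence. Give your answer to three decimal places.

p ≈ ln(d_8/d_7) / ln(d_7/d_6)
  = ln(0.00075353/0.0010557) / ln(0.0010557/0.0014173)
  = ln(0.713773) / ln(0.744867)
  = -0.337190 / -0.294550 ≈ 1.144763

1.145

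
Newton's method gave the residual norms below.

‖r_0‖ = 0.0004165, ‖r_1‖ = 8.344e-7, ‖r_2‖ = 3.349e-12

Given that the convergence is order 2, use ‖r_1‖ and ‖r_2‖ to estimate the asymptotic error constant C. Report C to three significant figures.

C ≈ ‖r_2‖ / ‖r_1‖^2
  = 3.349e-12 / (8.344e-7)^2
  = 3.349e-12 / 6.96223e-13 ≈ 4.8102

4.81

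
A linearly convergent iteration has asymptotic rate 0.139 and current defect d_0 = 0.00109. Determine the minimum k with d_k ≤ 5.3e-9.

7

After k steps, d_k ≈ 0.00109·0.139^k.
Need 0.139^k ≤ 5.3e-9/0.00109 = 4.86239e-06.
k ≥ ln(4.86239e-06)/ln(0.139) = -12.2340/-1.97328 = 6.200.
Smallest integer k = 7.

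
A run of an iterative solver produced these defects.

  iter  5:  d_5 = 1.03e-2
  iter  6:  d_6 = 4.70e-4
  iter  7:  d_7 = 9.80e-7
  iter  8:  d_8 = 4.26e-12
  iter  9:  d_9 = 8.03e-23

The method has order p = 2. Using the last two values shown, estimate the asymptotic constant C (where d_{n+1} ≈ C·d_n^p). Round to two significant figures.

4.4

C ≈ d_9 / d_8^2
  = 8.03e-23 / (4.26e-12)^2
  = 8.03e-23 / 1.81476e-23 ≈ 4.4248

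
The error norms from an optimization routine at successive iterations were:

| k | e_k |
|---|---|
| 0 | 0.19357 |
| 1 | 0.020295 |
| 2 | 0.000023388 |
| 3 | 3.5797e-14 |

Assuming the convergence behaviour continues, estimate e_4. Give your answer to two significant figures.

First estimate the order: p ≈ ln(e_3/e_2) / ln(e_2/e_1) = ln(3.5797e-14/0.000023388)/ln(0.000023388/0.020295) = ln(1.53057e-09)/ln(0.0011524) ≈ 3.0000.
Then e_4 ≈ e_3·(e_3/e_2)^p = 3.5797e-14·(1.53057e-09)^3.0000 = 3.5797e-14·3.58558e-27 ≈ 1.284e-40.

1.3e-40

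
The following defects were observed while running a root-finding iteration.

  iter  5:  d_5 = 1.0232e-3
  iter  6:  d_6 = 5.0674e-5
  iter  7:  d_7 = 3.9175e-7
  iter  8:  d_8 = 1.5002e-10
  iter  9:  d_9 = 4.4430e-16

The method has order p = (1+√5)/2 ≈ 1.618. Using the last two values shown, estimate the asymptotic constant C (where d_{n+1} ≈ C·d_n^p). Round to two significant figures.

C ≈ d_9 / d_8^1.618
  = 4.4430e-16 / (1.5002e-10)^1.618
  = 4.4430e-16 / 1.27353e-16 ≈ 3.4887

3.5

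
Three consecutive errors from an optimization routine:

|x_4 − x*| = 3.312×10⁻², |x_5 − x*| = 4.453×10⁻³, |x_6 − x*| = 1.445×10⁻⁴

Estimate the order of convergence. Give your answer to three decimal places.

1.708

p ≈ ln(|x_6 − x*|/|x_5 − x*|) / ln(|x_5 − x*|/|x_4 − x*|)
  = ln(1.445×10⁻⁴/4.453×10⁻³) / ln(4.453×10⁻³/3.312×10⁻²)
  = ln(0.03245) / ln(0.13445)
  = -3.428055 / -2.006563 ≈ 1.708421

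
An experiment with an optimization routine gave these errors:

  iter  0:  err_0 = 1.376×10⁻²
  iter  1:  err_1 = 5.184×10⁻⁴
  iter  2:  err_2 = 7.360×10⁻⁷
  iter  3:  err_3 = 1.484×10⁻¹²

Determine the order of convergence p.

2

Consecutive ratios: err_3/err_2 = 1.484×10⁻¹²/7.360×10⁻⁷ = 2.0163e-06, err_2/err_1 = 7.360×10⁻⁷/5.184×10⁻⁴ = 0.00141975.
p ≈ ln(2.0163e-06)/ln(0.00141975) = -13.1142/-6.5573 ≈ 2.00.
So the convergence is quadratic (order 2).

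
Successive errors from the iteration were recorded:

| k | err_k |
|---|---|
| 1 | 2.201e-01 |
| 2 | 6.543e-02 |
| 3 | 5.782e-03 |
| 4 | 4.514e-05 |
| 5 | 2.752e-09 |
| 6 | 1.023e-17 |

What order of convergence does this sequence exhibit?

Consecutive ratios: err_6/err_5 = 1.023e-17/2.752e-09 = 3.7173e-09, err_5/err_4 = 2.752e-09/4.514e-05 = 6.09659e-05.
p ≈ ln(3.7173e-09)/ln(6.09659e-05) = -19.4103/-9.7052 ≈ 2.00.
So the convergence is quadratic (order 2).

2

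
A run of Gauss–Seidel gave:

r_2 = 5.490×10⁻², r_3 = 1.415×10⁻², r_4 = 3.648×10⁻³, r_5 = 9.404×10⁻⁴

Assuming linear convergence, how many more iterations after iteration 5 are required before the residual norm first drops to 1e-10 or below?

12

Rate ρ ≈ r_5/r_4 = 9.404×10⁻⁴/3.648×10⁻³ = 0.2578.
After j more steps, r_{5+j} ≈ 9.404×10⁻⁴·ρ^j; need ρ^j ≤ 1e-10/9.404×10⁻⁴ = 1.06338e-07.
j ≥ ln(1.06338e-07)/ln(0.2578) = -16.0566/-1.35557 = 11.845.
So 12 more iterations are needed.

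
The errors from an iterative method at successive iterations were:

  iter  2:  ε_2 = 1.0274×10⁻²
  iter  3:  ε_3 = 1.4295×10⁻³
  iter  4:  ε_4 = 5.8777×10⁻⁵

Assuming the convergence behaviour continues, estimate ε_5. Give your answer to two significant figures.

3.4e-7

First estimate the order: p ≈ ln(ε_4/ε_3) / ln(ε_3/ε_2) = ln(5.8777×10⁻⁵/1.4295×10⁻³)/ln(1.4295×10⁻³/1.0274×10⁻²) = ln(0.0411172)/ln(0.139138) ≈ 1.6181.
Then ε_5 ≈ ε_4·(ε_4/ε_3)^p = 5.8777×10⁻⁵·(0.0411172)^1.6181 = 5.8777×10⁻⁵·0.00571941 ≈ 3.362e-07.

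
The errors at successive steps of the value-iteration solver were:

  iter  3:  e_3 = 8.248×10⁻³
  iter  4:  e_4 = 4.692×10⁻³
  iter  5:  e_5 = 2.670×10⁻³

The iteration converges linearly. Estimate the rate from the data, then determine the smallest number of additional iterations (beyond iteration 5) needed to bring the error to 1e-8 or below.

Rate ρ ≈ e_5/e_4 = 2.670×10⁻³/4.692×10⁻³ = 0.5691.
After j more steps, e_{5+j} ≈ 2.670×10⁻³·ρ^j; need ρ^j ≤ 1e-8/2.670×10⁻³ = 3.74532e-06.
j ≥ ln(3.74532e-06)/ln(0.5691) = -12.4950/-0.56370 = 22.166.
So 23 more iterations are needed.

23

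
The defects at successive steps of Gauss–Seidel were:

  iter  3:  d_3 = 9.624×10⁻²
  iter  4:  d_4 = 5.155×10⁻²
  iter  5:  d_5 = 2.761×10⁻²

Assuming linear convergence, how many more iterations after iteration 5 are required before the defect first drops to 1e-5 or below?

13

Rate ρ ≈ d_5/d_4 = 2.761×10⁻²/5.155×10⁻² = 0.5356.
After j more steps, d_{5+j} ≈ 2.761×10⁻²·ρ^j; need ρ^j ≤ 1e-5/2.761×10⁻² = 0.000362188.
j ≥ ln(0.000362188)/ln(0.5356) = -7.9233/-0.62437 = 12.690.
So 13 more iterations are needed.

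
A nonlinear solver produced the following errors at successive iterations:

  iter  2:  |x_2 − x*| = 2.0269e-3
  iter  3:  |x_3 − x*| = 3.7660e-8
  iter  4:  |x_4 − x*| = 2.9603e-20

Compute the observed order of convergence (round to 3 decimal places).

p ≈ ln(|x_4 − x*|/|x_3 − x*|) / ln(|x_3 − x*|/|x_2 − x*|)
  = ln(2.9603e-20/3.7660e-8) / ln(3.7660e-8/2.0269e-3)
  = ln(7.86059e-13) / ln(1.85801e-05)
  = -27.871745 / -10.893419 ≈ 2.558586

2.559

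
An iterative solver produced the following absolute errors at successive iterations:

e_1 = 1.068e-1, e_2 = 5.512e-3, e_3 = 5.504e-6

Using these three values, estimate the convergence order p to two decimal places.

2.33

p ≈ ln(e_3/e_2) / ln(e_2/e_1)
  = ln(5.504e-6/5.512e-3) / ln(5.512e-3/1.068e-1)
  = ln(0.000998549) / ln(0.0516105)
  = -6.90921 / -2.96403 ≈ 2.33102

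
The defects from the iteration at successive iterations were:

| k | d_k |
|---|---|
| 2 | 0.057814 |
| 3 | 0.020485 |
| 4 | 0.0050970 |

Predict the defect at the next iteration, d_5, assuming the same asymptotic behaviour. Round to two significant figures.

7.9e-4

First estimate the order: p ≈ ln(d_4/d_3) / ln(d_3/d_2) = ln(0.0050970/0.020485)/ln(0.020485/0.057814) = ln(0.248816)/ln(0.354326) ≈ 1.3407.
Then d_5 ≈ d_4·(d_4/d_3)^p = 0.0050970·(0.248816)^1.3407 = 0.0050970·0.154901 ≈ 0.0007895.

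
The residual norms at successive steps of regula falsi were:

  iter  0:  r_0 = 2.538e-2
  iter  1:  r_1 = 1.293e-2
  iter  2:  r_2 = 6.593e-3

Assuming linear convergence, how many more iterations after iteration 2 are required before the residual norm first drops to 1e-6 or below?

Rate ρ ≈ r_2/r_1 = 6.593e-3/1.293e-2 = 0.5099.
After j more steps, r_{2+j} ≈ 6.593e-3·ρ^j; need ρ^j ≤ 1e-6/6.593e-3 = 0.000151676.
j ≥ ln(0.000151676)/ln(0.5099) = -8.7938/-0.67354 = 13.056.
So 14 more iterations are needed.

14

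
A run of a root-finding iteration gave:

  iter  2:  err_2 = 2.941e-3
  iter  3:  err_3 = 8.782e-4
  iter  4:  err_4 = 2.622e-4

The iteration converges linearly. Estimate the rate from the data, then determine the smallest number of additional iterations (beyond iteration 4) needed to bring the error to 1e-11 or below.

15

Rate ρ ≈ err_4/err_3 = 2.622e-4/8.782e-4 = 0.2986.
After j more steps, err_{4+j} ≈ 2.622e-4·ρ^j; need ρ^j ≤ 1e-11/2.622e-4 = 3.81388e-08.
j ≥ ln(3.81388e-08)/ln(0.2986) = -17.0820/-1.20865 = 14.133.
So 15 more iterations are needed.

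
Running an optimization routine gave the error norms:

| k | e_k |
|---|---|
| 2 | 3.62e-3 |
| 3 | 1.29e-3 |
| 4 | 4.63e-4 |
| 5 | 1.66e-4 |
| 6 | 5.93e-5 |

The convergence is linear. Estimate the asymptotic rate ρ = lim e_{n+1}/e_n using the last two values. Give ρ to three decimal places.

0.357

ρ ≈ e_6/e_5 = 5.93e-5/1.66e-4 = 0.35723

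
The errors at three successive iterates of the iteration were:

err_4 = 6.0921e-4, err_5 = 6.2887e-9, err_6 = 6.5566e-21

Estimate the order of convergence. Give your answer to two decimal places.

p ≈ ln(err_6/err_5) / ln(err_5/err_4)
  = ln(6.5566e-21/6.2887e-9) / ln(6.2887e-9/6.0921e-4)
  = ln(1.0426e-12) / ln(1.03227e-05)
  = -27.58930 / -11.48117 ≈ 2.40300

2.40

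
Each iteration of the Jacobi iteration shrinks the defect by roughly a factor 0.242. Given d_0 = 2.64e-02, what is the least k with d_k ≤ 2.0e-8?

10

After k steps, d_k ≈ 2.64e-02·0.242^k.
Need 0.242^k ≤ 2.0e-8/2.64e-02 = 7.57576e-07.
k ≥ ln(7.57576e-07)/ln(0.242) = -14.0931/-1.41882 = 9.933.
Smallest integer k = 10.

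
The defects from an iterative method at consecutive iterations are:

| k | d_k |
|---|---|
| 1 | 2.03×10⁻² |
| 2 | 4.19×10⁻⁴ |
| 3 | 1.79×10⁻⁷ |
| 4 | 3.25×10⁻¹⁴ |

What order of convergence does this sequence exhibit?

2

Consecutive ratios: d_4/d_3 = 3.25×10⁻¹⁴/1.79×10⁻⁷ = 1.81564e-07, d_3/d_2 = 1.79×10⁻⁷/4.19×10⁻⁴ = 0.000427208.
p ≈ ln(1.81564e-07)/ln(0.000427208) = -15.5217/-7.7582 ≈ 2.00.
So the convergence is quadratic (order 2).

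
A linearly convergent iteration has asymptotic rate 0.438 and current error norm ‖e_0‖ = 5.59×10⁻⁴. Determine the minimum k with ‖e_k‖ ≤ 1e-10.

19

After k steps, ‖e_k‖ ≈ 5.59×10⁻⁴·0.438^k.
Need 0.438^k ≤ 1e-10/5.59×10⁻⁴ = 1.78891e-07.
k ≥ ln(1.78891e-07)/ln(0.438) = -15.5365/-0.82554 = 18.820.
Smallest integer k = 19.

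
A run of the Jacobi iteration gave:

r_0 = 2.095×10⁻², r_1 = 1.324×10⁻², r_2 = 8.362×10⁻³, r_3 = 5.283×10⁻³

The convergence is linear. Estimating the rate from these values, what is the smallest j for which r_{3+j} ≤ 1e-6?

19

Rate ρ ≈ r_3/r_2 = 5.283×10⁻³/8.362×10⁻³ = 0.6318.
After j more steps, r_{3+j} ≈ 5.283×10⁻³·ρ^j; need ρ^j ≤ 1e-6/5.283×10⁻³ = 0.000189286.
j ≥ ln(0.000189286)/ln(0.6318) = -8.5723/-0.45918 = 18.669.
So 19 more iterations are needed.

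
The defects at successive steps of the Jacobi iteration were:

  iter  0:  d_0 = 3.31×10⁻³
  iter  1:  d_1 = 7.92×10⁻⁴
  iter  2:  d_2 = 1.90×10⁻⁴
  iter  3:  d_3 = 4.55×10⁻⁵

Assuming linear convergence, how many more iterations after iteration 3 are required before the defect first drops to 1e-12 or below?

Rate ρ ≈ d_3/d_2 = 4.55×10⁻⁵/1.90×10⁻⁴ = 0.2395.
After j more steps, d_{3+j} ≈ 4.55×10⁻⁵·ρ^j; need ρ^j ≤ 1e-12/4.55×10⁻⁵ = 2.1978e-08.
j ≥ ln(2.1978e-08)/ln(0.2395) = -17.6332/-1.42920 = 12.338.
So 13 more iterations are needed.

13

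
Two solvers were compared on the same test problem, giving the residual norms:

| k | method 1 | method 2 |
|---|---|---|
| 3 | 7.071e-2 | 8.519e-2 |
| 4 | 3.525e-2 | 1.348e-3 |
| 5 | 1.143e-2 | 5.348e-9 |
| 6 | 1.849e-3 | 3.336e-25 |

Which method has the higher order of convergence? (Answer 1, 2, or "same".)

Method 1: p ≈ ln(1.849e-3/1.143e-2)/ln(1.143e-2/3.525e-2) ≈ 1.62.
Method 2: p ≈ ln(3.336e-25/5.348e-9)/ln(5.348e-9/1.348e-3) ≈ 3.00.
Method 2 has the higher order (≈3.0 vs ≈1.6).

2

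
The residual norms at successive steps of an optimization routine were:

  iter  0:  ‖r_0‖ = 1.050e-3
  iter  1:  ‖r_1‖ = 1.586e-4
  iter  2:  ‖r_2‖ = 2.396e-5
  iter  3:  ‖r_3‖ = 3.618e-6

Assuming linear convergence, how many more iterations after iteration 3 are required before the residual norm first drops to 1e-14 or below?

Rate ρ ≈ ‖r_3‖/‖r_2‖ = 3.618e-6/2.396e-5 = 0.1510.
After j more steps, ‖r_{3+j}‖ ≈ 3.618e-6·ρ^j; need ρ^j ≤ 1e-14/3.618e-6 = 2.76396e-09.
j ≥ ln(2.76396e-09)/ln(0.1510) = -19.7066/-1.89048 = 10.424.
So 11 more iterations are needed.

11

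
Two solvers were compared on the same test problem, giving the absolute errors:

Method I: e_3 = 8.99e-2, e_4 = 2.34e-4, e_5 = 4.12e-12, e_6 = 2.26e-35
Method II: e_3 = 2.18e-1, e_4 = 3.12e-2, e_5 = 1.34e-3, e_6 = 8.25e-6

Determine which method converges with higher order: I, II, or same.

I

Method I: p ≈ ln(2.26e-35/4.12e-12)/ln(4.12e-12/2.34e-4) ≈ 3.00.
Method II: p ≈ ln(8.25e-6/1.34e-3)/ln(1.34e-3/3.12e-2) ≈ 1.62.
Method I has the higher order (≈3.0 vs ≈1.6).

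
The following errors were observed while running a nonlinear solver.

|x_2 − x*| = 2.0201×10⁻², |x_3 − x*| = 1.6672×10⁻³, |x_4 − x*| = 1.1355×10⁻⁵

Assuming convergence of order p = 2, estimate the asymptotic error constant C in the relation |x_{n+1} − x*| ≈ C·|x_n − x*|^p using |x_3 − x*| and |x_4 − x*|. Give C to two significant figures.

C ≈ |x_4 − x*| / |x_3 − x*|^2
  = 1.1355×10⁻⁵ / (1.6672×10⁻³)^2
  = 1.1355×10⁻⁵ / 2.77956e-06 ≈ 4.0852

4.1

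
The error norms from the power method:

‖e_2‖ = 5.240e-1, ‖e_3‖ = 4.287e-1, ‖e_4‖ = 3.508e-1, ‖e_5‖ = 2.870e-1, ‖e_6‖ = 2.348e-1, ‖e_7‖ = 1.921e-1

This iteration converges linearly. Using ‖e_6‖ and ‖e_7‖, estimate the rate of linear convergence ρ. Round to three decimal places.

0.818

ρ ≈ ‖e_7‖/‖e_6‖ = 1.921e-1/2.348e-1 = 0.81814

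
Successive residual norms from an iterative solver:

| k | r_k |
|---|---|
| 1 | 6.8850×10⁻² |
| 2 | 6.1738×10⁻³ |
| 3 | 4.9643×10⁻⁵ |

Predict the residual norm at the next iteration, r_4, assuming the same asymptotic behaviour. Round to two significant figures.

First estimate the order: p ≈ ln(r_3/r_2) / ln(r_2/r_1) = ln(4.9643×10⁻⁵/6.1738×10⁻³)/ln(6.1738×10⁻³/6.8850×10⁻²) = ln(0.00804091)/ln(0.0896703) ≈ 2.0000.
Then r_4 ≈ r_3·(r_3/r_2)^p = 4.9643×10⁻⁵·(0.00804091)^2.0000 = 4.9643×10⁻⁵·6.46562e-05 ≈ 3.21e-09.

3.2e-9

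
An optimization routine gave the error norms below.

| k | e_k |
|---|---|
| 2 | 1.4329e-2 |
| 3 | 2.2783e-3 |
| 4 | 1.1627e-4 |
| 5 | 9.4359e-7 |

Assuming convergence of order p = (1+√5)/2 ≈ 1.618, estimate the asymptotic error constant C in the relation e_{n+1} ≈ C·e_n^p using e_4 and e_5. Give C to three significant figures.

C ≈ e_5 / e_4^1.618
  = 9.4359e-7 / (1.1627e-4)^1.618
  = 9.4359e-7 / 4.30454e-07 ≈ 2.1921

2.19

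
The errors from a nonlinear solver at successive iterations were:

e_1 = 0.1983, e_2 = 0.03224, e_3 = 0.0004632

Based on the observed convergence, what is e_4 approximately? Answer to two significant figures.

2.3e-8

First estimate the order: p ≈ ln(e_3/e_2) / ln(e_2/e_1) = ln(0.0004632/0.03224)/ln(0.03224/0.1983) = ln(0.0143672)/ln(0.162582) ≈ 2.3356.
Then e_4 ≈ e_3·(e_3/e_2)^p = 0.0004632·(0.0143672)^2.3356 = 0.0004632·4.97002e-05 ≈ 2.302e-08.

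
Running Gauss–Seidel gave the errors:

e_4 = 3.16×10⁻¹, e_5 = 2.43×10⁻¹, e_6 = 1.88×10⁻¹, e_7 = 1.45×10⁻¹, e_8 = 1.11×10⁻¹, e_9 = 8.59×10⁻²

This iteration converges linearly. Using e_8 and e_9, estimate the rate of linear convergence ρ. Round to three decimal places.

ρ ≈ e_9/e_8 = 8.59×10⁻²/1.11×10⁻¹ = 0.77387

0.774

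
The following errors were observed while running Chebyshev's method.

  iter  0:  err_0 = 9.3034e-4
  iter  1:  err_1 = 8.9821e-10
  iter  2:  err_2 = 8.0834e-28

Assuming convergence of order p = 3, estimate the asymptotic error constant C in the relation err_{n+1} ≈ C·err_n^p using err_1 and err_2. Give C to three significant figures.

C ≈ err_2 / err_1^3
  = 8.0834e-28 / (8.9821e-10)^3
  = 8.0834e-28 / 7.24659e-28 ≈ 1.1155

1.12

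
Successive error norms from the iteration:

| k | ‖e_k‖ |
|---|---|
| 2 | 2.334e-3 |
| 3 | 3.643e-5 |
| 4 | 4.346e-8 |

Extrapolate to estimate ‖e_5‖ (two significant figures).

First estimate the order: p ≈ ln(‖e_4‖/‖e_3‖) / ln(‖e_3‖/‖e_2‖) = ln(4.346e-8/3.643e-5)/ln(3.643e-5/2.334e-3) = ln(0.00119297)/ln(0.0156084) ≈ 1.6181.
Then ‖e_5‖ ≈ ‖e_4‖·(‖e_4‖/‖e_3‖)^p = 4.346e-8·(0.00119297)^1.6181 = 4.346e-8·1.86078e-05 ≈ 8.087e-13.

8.1e-13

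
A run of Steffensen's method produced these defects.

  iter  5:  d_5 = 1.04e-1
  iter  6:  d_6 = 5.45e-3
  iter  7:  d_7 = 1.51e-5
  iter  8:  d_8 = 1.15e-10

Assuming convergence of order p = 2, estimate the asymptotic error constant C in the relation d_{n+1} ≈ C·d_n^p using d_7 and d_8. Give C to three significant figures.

C ≈ d_8 / d_7^2
  = 1.15e-10 / (1.51e-5)^2
  = 1.15e-10 / 2.2801e-10 ≈ 0.50436

0.504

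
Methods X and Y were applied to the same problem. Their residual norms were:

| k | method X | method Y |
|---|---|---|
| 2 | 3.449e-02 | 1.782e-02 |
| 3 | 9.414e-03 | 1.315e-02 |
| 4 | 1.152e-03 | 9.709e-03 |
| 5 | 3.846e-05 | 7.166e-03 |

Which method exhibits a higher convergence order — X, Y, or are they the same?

X

Method X: p ≈ ln(3.846e-05/1.152e-03)/ln(1.152e-03/9.414e-03) ≈ 1.62.
Method Y: p ≈ ln(7.166e-03/9.709e-03)/ln(9.709e-03/1.315e-02) ≈ 1.00.
Method X has the higher order (≈1.6 vs ≈1.0).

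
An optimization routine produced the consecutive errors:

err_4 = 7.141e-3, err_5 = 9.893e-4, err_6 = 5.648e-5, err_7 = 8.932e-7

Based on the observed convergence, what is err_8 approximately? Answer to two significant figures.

First estimate the order: p ≈ ln(err_7/err_6) / ln(err_6/err_5) = ln(8.932e-7/5.648e-5)/ln(5.648e-5/9.893e-4) = ln(0.0158144)/ln(0.0570909) ≈ 1.4484.
Then err_8 ≈ err_7·(err_7/err_6)^p = 8.932e-7·(0.0158144)^1.4484 = 8.932e-7·0.00246325 ≈ 2.2e-09.

2.2e-9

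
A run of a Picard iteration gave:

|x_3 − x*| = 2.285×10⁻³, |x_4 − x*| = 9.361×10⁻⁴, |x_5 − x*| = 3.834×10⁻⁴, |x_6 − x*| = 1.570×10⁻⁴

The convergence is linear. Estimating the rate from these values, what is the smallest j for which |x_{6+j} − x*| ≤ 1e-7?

9

Rate ρ ≈ |x_6 − x*|/|x_5 − x*| = 1.570×10⁻⁴/3.834×10⁻⁴ = 0.4095.
After j more steps, |x_{6+j} − x*| ≈ 1.570×10⁻⁴·ρ^j; need ρ^j ≤ 1e-7/1.570×10⁻⁴ = 0.000636943.
j ≥ ln(0.000636943)/ln(0.4095) = -7.3588/-0.89282 = 8.242.
So 9 more iterations are needed.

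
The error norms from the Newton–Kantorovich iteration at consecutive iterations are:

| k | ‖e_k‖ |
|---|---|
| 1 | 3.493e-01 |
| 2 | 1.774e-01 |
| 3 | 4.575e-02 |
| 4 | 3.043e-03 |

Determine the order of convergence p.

Consecutive ratios: ‖e_4‖/‖e_3‖ = 3.043e-03/4.575e-02 = 0.0665137, ‖e_3‖/‖e_2‖ = 4.575e-02/1.774e-01 = 0.257892.
p ≈ ln(0.0665137)/ln(0.257892) = -2.7103/-1.3552 ≈ 2.00.
So the convergence is quadratic (order 2).

2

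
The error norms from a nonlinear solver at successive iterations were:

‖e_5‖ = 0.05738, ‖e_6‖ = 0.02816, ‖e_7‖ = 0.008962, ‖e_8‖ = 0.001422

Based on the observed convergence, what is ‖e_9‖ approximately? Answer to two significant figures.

First estimate the order: p ≈ ln(‖e_8‖/‖e_7‖) / ln(‖e_7‖/‖e_6‖) = ln(0.001422/0.008962)/ln(0.008962/0.02816) = ln(0.15867)/ln(0.318253) ≈ 1.6079.
Then ‖e_9‖ ≈ ‖e_8‖·(‖e_8‖/‖e_7‖)^p = 0.001422·(0.15867)^1.6079 = 0.001422·0.0518174 ≈ 7.368e-05.

7.4e-5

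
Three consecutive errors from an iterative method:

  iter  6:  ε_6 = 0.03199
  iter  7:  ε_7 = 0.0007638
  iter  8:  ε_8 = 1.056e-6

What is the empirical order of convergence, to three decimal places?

1.763

p ≈ ln(ε_8/ε_7) / ln(ε_7/ε_6)
  = ln(1.056e-6/0.0007638) / ln(0.0007638/0.03199)
  = ln(0.00138256) / ln(0.0238762)
  = -6.583818 / -3.734873 ≈ 1.762796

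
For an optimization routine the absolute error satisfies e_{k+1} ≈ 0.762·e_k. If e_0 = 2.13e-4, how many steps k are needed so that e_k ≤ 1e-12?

After k steps, e_k ≈ 2.13e-4·0.762^k.
Need 0.762^k ≤ 1e-12/2.13e-4 = 4.69484e-09.
k ≥ ln(4.69484e-09)/ln(0.762) = -19.1768/-0.27181 = 70.552.
Smallest integer k = 71.

71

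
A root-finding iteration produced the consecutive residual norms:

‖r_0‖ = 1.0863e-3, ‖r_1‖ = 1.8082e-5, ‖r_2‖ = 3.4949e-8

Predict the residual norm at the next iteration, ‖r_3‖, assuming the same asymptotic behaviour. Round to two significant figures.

2.5e-12

First estimate the order: p ≈ ln(‖r_2‖/‖r_1‖) / ln(‖r_1‖/‖r_0‖) = ln(3.4949e-8/1.8082e-5)/ln(1.8082e-5/1.0863e-3) = ln(0.00193281)/ln(0.0166455) ≈ 1.5257.
Then ‖r_3‖ ≈ ‖r_2‖·(‖r_2‖/‖r_1‖)^p = 3.4949e-8·(0.00193281)^1.5257 = 3.4949e-8·7.23667e-05 ≈ 2.529e-12.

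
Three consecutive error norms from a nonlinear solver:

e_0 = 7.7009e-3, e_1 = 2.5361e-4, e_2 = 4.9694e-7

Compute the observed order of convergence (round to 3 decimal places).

p ≈ ln(e_2/e_1) / ln(e_1/e_0)
  = ln(4.9694e-7/2.5361e-4) / ln(2.5361e-4/7.7009e-3)
  = ln(0.00195947) / ln(0.0329325)
  = -6.235081 / -3.413295 ≈ 1.826704

1.827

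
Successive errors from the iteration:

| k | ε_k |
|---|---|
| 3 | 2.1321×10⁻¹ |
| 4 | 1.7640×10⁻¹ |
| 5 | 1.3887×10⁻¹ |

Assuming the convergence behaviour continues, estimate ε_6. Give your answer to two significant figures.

First estimate the order: p ≈ ln(ε_5/ε_4) / ln(ε_4/ε_3) = ln(1.3887×10⁻¹/1.7640×10⁻¹)/ln(1.7640×10⁻¹/2.1321×10⁻¹) = ln(0.787245)/ln(0.827353) ≈ 1.2622.
Then ε_6 ≈ ε_5·(ε_5/ε_4)^p = 1.3887×10⁻¹·(0.787245)^1.2622 = 1.3887×10⁻¹·0.739384 ≈ 0.1027.

1.0e-1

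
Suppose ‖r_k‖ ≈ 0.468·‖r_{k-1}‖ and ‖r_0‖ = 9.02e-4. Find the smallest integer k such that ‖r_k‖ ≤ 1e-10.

22

After k steps, ‖r_k‖ ≈ 9.02e-4·0.468^k.
Need 0.468^k ≤ 1e-10/9.02e-4 = 1.10865e-07.
k ≥ ln(1.10865e-07)/ln(0.468) = -16.0150/-0.75929 = 21.092.
Smallest integer k = 22.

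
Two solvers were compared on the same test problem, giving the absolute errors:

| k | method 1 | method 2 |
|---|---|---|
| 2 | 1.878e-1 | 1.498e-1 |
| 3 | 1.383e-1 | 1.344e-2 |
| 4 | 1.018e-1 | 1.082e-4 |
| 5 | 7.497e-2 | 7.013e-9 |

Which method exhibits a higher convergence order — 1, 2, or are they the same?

Method 1: p ≈ ln(7.497e-2/1.018e-1)/ln(1.018e-1/1.383e-1) ≈ 1.00.
Method 2: p ≈ ln(7.013e-9/1.082e-4)/ln(1.082e-4/1.344e-2) ≈ 2.00.
Method 2 has the higher order (≈2.0 vs ≈1.0).

2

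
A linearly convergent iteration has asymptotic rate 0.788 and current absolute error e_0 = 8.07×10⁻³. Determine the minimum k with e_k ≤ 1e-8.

After k steps, e_k ≈ 8.07×10⁻³·0.788^k.
Need 0.788^k ≤ 1e-8/8.07×10⁻³ = 1.23916e-06.
k ≥ ln(1.23916e-06)/ln(0.788) = -13.6011/-0.23826 = 57.085.
Smallest integer k = 58.

58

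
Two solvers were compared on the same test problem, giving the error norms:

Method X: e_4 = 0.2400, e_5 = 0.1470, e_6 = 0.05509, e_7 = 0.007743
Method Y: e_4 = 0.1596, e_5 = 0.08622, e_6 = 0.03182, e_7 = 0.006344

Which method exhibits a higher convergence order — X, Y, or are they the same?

Method X: p ≈ ln(0.007743/0.05509)/ln(0.05509/0.1470) ≈ 2.00.
Method Y: p ≈ ln(0.006344/0.03182)/ln(0.03182/0.08622) ≈ 1.62.
Method X has the higher order (≈2.0 vs ≈1.6).

X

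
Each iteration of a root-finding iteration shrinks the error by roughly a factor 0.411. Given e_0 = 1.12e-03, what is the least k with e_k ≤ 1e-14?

29

After k steps, e_k ≈ 1.12e-03·0.411^k.
Need 0.411^k ≤ 1e-14/1.12e-03 = 8.92857e-12.
k ≥ ln(8.92857e-12)/ln(0.411) = -25.4418/-0.88916 = 28.613.
Smallest integer k = 29.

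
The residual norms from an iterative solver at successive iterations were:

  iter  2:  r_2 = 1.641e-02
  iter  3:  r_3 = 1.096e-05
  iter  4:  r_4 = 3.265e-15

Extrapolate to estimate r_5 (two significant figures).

First estimate the order: p ≈ ln(r_4/r_3) / ln(r_3/r_2) = ln(3.265e-15/1.096e-05)/ln(1.096e-05/1.641e-02) = ln(2.97901e-10)/ln(0.000667885) ≈ 3.0000.
Then r_5 ≈ r_4·(r_4/r_3)^p = 3.265e-15·(2.97901e-10)^3.0000 = 3.265e-15·2.64372e-29 ≈ 8.632e-44.

8.6e-44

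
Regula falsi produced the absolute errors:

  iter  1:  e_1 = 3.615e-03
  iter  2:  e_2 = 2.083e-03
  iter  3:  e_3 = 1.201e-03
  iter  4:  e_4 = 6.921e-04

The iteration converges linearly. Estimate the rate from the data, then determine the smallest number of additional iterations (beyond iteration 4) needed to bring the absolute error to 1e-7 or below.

17

Rate ρ ≈ e_4/e_3 = 6.921e-04/1.201e-03 = 0.5763.
After j more steps, e_{4+j} ≈ 6.921e-04·ρ^j; need ρ^j ≤ 1e-7/6.921e-04 = 0.000144488.
j ≥ ln(0.000144488)/ln(0.5763) = -8.8423/-0.55113 = 16.044.
So 17 more iterations are needed.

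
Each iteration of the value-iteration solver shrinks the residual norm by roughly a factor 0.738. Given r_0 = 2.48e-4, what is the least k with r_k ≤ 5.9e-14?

73

After k steps, r_k ≈ 2.48e-4·0.738^k.
Need 0.738^k ≤ 5.9e-14/2.48e-4 = 2.37903e-10.
k ≥ ln(2.37903e-10)/ln(0.738) = -22.1592/-0.30381 = 72.938.
Smallest integer k = 73.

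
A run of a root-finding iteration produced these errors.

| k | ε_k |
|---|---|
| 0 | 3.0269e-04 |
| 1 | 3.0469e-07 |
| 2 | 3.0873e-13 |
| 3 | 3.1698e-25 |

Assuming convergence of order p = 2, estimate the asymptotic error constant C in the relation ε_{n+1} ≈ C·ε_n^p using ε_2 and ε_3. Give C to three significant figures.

3.33

C ≈ ε_3 / ε_2^2
  = 3.1698e-25 / (3.0873e-13)^2
  = 3.1698e-25 / 9.53142e-26 ≈ 3.3256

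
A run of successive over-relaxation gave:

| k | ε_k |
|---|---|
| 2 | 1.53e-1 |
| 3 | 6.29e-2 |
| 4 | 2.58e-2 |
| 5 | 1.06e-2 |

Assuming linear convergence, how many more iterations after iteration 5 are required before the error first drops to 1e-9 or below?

Rate ρ ≈ ε_5/ε_4 = 1.06e-2/2.58e-2 = 0.4109.
After j more steps, ε_{5+j} ≈ 1.06e-2·ρ^j; need ρ^j ≤ 1e-9/1.06e-2 = 9.43396e-08.
j ≥ ln(9.43396e-08)/ln(0.4109) = -16.1764/-0.88941 = 18.188.
So 19 more iterations are needed.

19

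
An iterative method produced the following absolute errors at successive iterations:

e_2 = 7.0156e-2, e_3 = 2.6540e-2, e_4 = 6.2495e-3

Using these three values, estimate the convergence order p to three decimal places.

p ≈ ln(e_4/e_3) / ln(e_3/e_2)
  = ln(6.2495e-3/2.6540e-2) / ln(2.6540e-2/7.0156e-2)
  = ln(0.235475) / ln(0.3783)
  = -1.446151 / -0.972068 ≈ 1.487706

1.488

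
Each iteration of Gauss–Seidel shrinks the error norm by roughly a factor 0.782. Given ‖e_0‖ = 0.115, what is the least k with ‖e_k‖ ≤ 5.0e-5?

After k steps, ‖e_k‖ ≈ 0.115·0.782^k.
Need 0.782^k ≤ 5.0e-5/0.115 = 0.000434783.
k ≥ ln(0.000434783)/ln(0.782) = -7.7407/-0.24590 = 31.479.
Smallest integer k = 32.

32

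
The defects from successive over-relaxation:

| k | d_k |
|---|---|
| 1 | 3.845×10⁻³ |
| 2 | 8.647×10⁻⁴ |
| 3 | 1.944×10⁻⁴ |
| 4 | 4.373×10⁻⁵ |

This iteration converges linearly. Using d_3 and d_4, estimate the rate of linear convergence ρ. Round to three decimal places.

ρ ≈ d_4/d_3 = 4.373×10⁻⁵/1.944×10⁻⁴ = 0.22495

0.225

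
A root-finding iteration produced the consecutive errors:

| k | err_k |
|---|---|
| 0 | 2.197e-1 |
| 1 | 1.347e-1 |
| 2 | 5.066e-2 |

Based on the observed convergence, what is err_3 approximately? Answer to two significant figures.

7.2e-3

First estimate the order: p ≈ ln(err_2/err_1) / ln(err_1/err_0) = ln(5.066e-2/1.347e-1)/ln(1.347e-1/2.197e-1) = ln(0.376095)/ln(0.613109) ≈ 1.9990.
Then err_3 ≈ err_2·(err_2/err_1)^p = 5.066e-2·(0.376095)^1.9990 = 5.066e-2·0.141586 ≈ 0.007173.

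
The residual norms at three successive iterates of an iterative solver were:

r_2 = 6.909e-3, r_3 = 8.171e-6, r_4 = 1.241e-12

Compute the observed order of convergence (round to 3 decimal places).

p ≈ ln(r_4/r_3) / ln(r_3/r_2)
  = ln(1.241e-12/8.171e-6) / ln(8.171e-6/6.909e-3)
  = ln(1.51879e-07) / ln(0.00118266)
  = -15.700182 / -6.739989 ≈ 2.329408

2.329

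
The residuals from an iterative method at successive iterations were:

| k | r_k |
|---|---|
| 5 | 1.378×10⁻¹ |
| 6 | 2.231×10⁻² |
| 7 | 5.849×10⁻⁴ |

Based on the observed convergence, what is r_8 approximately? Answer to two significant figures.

4.0e-7

First estimate the order: p ≈ ln(r_7/r_6) / ln(r_6/r_5) = ln(5.849×10⁻⁴/2.231×10⁻²)/ln(2.231×10⁻²/1.378×10⁻¹) = ln(0.0262169)/ln(0.161901) ≈ 1.9999.
Then r_8 ≈ r_7·(r_7/r_6)^p = 5.849×10⁻⁴·(0.0262169)^1.9999 = 5.849×10⁻⁴·0.000687576 ≈ 4.022e-07.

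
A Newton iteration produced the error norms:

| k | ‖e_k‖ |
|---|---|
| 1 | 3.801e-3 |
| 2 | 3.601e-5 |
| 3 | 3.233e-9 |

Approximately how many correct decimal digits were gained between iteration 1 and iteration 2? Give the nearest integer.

2

Digits gained ≈ log₁₀(‖e_1‖/‖e_2‖) = log₁₀(3.801e-3/3.601e-5) = log₁₀(105.554) ≈ 2.023.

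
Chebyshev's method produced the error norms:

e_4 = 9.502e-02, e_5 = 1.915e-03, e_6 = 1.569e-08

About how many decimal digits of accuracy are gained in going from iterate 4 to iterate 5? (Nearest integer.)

2

Digits gained ≈ log₁₀(e_4/e_5) = log₁₀(9.502e-02/1.915e-03) = log₁₀(49.6188) ≈ 1.696.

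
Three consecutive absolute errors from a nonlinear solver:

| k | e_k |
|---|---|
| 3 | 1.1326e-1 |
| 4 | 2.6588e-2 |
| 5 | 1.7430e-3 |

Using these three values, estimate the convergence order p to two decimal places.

1.88

p ≈ ln(e_5/e_4) / ln(e_4/e_3)
  = ln(1.7430e-3/2.6588e-2) / ln(2.6588e-2/1.1326e-1)
  = ln(0.0655559) / ln(0.234752)
  = -2.72485 / -1.44923 ≈ 1.88021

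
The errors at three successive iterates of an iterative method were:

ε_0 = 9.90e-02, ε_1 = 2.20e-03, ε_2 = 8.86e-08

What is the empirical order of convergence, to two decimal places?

2.66

p ≈ ln(ε_2/ε_1) / ln(ε_1/ε_0)
  = ln(8.86e-08/2.20e-03) / ln(2.20e-03/9.90e-02)
  = ln(4.02727e-05) / ln(0.0222222)
  = -10.11984 / -3.80666 ≈ 2.65846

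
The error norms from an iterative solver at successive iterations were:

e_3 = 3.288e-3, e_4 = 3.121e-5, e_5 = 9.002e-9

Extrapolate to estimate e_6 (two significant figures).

First estimate the order: p ≈ ln(e_5/e_4) / ln(e_4/e_3) = ln(9.002e-9/3.121e-5)/ln(3.121e-5/3.288e-3) = ln(0.000288433)/ln(0.00949209) ≈ 1.7502.
Then e_6 ≈ e_5·(e_5/e_4)^p = 9.002e-9·(0.000288433)^1.7502 = 9.002e-9·6.37339e-07 ≈ 5.737e-15.

5.7e-15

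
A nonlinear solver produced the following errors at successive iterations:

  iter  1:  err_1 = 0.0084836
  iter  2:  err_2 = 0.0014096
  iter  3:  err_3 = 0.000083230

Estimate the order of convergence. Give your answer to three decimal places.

p ≈ ln(err_3/err_2) / ln(err_2/err_1)
  = ln(0.000083230/0.0014096) / ln(0.0014096/0.0084836)
  = ln(0.0590451) / ln(0.166156)
  = -2.829454 / -1.794828 ≈ 1.576449

1.576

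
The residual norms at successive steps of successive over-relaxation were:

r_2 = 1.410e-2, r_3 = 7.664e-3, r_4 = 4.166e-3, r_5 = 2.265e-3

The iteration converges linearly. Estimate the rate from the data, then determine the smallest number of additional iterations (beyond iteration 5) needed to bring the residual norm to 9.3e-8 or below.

17

Rate ρ ≈ r_5/r_4 = 2.265e-3/4.166e-3 = 0.5437.
After j more steps, r_{5+j} ≈ 2.265e-3·ρ^j; need ρ^j ≤ 9.3e-8/2.265e-3 = 4.10596e-05.
j ≥ ln(4.10596e-05)/ln(0.5437) = -10.1005/-0.60936 = 16.576.
So 17 more iterations are needed.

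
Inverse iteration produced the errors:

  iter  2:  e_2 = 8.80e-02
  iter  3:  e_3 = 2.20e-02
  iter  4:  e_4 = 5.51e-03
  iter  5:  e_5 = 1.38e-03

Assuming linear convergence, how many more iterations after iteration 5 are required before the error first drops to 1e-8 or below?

9

Rate ρ ≈ e_5/e_4 = 1.38e-03/5.51e-03 = 0.2505.
After j more steps, e_{5+j} ≈ 1.38e-03·ρ^j; need ρ^j ≤ 1e-8/1.38e-03 = 7.24638e-06.
j ≥ ln(7.24638e-06)/ln(0.2505) = -11.8350/-1.38430 = 8.549.
So 9 more iterations are needed.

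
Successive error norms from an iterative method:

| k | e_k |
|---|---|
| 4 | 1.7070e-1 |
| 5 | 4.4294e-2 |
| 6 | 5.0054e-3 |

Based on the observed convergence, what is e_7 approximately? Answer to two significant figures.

1.5e-4

First estimate the order: p ≈ ln(e_6/e_5) / ln(e_5/e_4) = ln(5.0054e-3/4.4294e-2)/ln(4.4294e-2/1.7070e-1) = ln(0.113004)/ln(0.259484) ≈ 1.6162.
Then e_7 ≈ e_6·(e_6/e_5)^p = 5.0054e-3·(0.113004)^1.6162 = 5.0054e-3·0.0294856 ≈ 0.0001476.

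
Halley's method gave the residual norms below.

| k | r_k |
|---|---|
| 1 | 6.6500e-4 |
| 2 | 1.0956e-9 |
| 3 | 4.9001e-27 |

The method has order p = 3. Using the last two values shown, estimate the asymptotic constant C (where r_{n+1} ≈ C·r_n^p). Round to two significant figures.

3.7

C ≈ r_3 / r_2^3
  = 4.9001e-27 / (1.0956e-9)^3
  = 4.9001e-27 / 1.31509e-27 ≈ 3.7261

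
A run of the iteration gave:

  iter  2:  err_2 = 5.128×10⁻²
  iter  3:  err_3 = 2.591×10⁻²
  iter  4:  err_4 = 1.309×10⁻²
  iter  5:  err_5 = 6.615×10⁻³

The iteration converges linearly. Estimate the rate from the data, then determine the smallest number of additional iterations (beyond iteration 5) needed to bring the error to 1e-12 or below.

Rate ρ ≈ err_5/err_4 = 6.615×10⁻³/1.309×10⁻² = 0.5053.
After j more steps, err_{5+j} ≈ 6.615×10⁻³·ρ^j; need ρ^j ≤ 1e-12/6.615×10⁻³ = 1.51172e-10.
j ≥ ln(1.51172e-10)/ln(0.5053) = -22.6126/-0.68260 = 33.127.
So 34 more iterations are needed.

34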